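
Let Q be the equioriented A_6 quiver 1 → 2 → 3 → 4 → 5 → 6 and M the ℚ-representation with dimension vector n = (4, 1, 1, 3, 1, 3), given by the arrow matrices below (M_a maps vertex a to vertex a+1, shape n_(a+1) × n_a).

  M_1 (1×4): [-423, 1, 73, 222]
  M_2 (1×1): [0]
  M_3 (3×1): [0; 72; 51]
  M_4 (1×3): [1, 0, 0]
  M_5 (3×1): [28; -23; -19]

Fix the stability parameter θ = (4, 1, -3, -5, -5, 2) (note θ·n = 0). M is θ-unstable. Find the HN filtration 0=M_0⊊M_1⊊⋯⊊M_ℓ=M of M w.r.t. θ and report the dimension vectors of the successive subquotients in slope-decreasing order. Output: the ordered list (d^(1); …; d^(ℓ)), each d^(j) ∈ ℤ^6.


Interval decomposition of M: I[1,1]^3, I[1,2], I[3,4], I[4,4], I[4,6], I[6,6]^2.
HN type (ℓ=5): μ^(1)=4; μ^(2)=5/2; μ^(3)=2; μ^(4)=-4; μ^(5)=-5

((3, 0, 0, 0, 0, 0); (1, 1, 0, 0, 0, 0); (0, 0, 0, 0, 0, 3); (0, 0, 1, 1, 0, 0); (0, 0, 0, 2, 1, 0))


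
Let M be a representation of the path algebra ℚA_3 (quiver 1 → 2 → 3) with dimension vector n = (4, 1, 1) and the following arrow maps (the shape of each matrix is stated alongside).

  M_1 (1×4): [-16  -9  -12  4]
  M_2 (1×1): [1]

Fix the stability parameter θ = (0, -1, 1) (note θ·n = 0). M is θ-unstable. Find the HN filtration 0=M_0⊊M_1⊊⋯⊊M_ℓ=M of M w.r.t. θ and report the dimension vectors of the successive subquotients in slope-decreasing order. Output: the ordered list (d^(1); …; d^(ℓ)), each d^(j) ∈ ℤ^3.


Interval decomposition of M: I[1,1]^3, I[1,3].
HN type (ℓ=3): μ^(1)=1; μ^(2)=0; μ^(3)=-1/2

((0, 0, 1); (3, 0, 0); (1, 1, 0))


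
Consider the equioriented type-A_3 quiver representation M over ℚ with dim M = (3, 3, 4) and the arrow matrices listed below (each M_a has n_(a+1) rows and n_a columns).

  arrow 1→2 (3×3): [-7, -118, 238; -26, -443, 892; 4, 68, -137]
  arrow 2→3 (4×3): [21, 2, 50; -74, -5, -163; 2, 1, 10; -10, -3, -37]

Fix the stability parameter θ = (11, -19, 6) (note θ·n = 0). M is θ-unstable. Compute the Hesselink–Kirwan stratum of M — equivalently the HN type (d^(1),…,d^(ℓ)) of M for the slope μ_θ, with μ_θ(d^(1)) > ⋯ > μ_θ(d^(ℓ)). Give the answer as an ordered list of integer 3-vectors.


Barcode: M ≅ I[1,3]^3, I[3,3]. HN layers by μ_θ (2 steps, strictly decreasing):
  μ^(1)=6; μ^(2)=-4

((0, 0, 4); (3, 3, 0))


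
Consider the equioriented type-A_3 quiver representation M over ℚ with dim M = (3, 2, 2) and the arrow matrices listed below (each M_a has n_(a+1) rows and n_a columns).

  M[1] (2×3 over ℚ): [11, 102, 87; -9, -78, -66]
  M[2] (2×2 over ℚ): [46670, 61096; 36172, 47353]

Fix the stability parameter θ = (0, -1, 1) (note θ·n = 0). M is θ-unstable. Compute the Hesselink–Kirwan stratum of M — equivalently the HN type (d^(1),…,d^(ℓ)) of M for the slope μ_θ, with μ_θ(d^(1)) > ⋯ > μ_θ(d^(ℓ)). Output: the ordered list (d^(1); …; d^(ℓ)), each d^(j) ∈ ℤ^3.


Interval decomposition of M: I[1,1], I[1,3]^2.
HN type (ℓ=3): μ^(1)=1; μ^(2)=0; μ^(3)=-1/2

((0, 0, 2); (1, 0, 0); (2, 2, 0))


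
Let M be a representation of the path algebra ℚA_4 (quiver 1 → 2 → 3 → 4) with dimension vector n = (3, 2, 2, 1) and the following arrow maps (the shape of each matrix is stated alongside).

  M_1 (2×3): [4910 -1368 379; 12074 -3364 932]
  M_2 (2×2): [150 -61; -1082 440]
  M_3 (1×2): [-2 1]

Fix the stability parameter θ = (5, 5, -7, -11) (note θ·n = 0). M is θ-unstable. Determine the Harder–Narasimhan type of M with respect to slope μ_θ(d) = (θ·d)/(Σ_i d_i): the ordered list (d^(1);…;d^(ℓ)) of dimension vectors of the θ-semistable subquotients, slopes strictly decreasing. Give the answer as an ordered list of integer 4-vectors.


Barcode: M ≅ I[1,1], I[1,3], I[1,4]. HN layers by μ_θ (3 steps, strictly decreasing):
  μ^(1)=5; μ^(2)=1; μ^(3)=-2

((1, 0, 0, 0); (1, 1, 1, 0); (1, 1, 1, 1))


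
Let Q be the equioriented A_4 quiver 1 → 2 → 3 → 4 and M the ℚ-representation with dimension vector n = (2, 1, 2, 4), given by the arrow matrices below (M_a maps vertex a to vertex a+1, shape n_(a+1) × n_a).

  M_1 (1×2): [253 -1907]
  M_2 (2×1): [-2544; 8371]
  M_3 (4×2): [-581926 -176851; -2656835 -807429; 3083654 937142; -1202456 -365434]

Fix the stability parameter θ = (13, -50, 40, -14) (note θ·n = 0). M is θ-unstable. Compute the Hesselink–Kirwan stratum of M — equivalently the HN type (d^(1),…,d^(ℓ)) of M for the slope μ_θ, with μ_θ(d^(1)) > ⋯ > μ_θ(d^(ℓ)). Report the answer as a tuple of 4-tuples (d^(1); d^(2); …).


Interval decomposition of M: I[1,1], I[1,4], I[3,4], I[4,4]^2.
HN type (ℓ=3): μ^(1)=13; μ^(2)=-14; μ^(3)=-37/2

((1, 0, 2, 2); (0, 0, 0, 2); (1, 1, 0, 0))


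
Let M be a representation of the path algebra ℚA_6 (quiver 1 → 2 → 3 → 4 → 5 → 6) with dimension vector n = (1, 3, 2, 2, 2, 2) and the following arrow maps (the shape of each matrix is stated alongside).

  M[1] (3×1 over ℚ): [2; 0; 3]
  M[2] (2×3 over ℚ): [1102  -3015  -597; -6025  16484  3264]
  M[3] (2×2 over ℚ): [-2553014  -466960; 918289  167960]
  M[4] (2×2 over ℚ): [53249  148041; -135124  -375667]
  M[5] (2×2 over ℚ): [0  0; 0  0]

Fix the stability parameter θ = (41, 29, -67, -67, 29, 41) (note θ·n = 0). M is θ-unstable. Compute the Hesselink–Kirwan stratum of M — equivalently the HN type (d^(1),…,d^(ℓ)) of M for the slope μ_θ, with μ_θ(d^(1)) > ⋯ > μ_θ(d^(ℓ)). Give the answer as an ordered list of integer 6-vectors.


Interval decomposition of M: I[1,5], I[2,2], I[2,3], I[4,5], I[6,6]^2.
HN type (ℓ=5): μ^(1)=41; μ^(2)=29; μ^(3)=-16; μ^(4)=-19; μ^(5)=-67

((0, 0, 0, 0, 0, 2); (0, 1, 0, 0, 2, 0); (1, 1, 1, 1, 0, 0); (0, 1, 1, 0, 0, 0); (0, 0, 0, 1, 0, 0))


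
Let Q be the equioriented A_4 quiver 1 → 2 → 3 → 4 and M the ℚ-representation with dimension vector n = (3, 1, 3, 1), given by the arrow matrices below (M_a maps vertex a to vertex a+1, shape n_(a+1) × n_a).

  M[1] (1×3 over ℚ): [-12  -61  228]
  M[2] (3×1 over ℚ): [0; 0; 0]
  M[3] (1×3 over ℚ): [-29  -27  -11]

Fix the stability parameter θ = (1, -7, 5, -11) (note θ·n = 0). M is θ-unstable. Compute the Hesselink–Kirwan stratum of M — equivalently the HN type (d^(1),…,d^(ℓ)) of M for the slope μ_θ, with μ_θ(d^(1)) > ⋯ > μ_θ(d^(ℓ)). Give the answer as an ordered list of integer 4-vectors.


Via rank(M_{q-1}∘⋯∘M_p): M ≅ I[1,1]^2, I[1,2], I[3,3]^2, I[3,4].
μ_θ-semistable layers: μ^(1)=5; μ^(2)=1; μ^(3)=-3

((0, 0, 2, 0); (2, 0, 0, 0); (1, 1, 1, 1))


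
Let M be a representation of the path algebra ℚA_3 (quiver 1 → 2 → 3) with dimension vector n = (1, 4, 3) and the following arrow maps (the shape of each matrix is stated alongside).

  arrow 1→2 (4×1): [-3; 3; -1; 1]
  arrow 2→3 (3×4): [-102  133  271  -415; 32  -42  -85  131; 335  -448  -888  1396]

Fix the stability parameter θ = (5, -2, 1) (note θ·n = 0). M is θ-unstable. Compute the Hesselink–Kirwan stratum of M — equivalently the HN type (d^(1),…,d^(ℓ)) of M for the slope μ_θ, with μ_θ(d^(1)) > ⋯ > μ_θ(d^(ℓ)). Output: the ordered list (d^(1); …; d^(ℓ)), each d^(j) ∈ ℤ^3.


Barcode: M ≅ I[1,3], I[2,2], I[2,3]^2. HN layers by μ_θ (3 steps, strictly decreasing):
  μ^(1)=4/3; μ^(2)=1; μ^(3)=-2

((1, 1, 1); (0, 0, 2); (0, 3, 0))


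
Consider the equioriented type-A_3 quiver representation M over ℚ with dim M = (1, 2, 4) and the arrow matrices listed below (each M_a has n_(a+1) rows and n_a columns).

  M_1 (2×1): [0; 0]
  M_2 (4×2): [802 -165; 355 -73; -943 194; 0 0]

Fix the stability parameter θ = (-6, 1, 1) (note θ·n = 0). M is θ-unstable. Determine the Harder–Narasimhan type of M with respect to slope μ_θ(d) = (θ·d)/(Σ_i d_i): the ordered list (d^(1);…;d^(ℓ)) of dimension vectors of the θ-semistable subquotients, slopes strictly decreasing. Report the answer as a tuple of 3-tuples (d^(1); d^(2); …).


Via rank(M_{q-1}∘⋯∘M_p): M ≅ I[1,1], I[2,3]^2, I[3,3]^2.
μ_θ-semistable layers: μ^(1)=1; μ^(2)=-6

((0, 2, 4); (1, 0, 0))


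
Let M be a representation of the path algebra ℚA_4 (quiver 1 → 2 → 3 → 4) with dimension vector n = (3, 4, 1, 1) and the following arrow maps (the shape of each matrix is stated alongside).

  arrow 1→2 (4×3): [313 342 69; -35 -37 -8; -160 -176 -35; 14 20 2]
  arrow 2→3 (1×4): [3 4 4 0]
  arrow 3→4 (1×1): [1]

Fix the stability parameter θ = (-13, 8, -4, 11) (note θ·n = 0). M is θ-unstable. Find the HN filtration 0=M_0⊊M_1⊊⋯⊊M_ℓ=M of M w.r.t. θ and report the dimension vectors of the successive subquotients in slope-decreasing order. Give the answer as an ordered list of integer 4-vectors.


Via rank(M_{q-1}∘⋯∘M_p): M ≅ I[1,2]^2, I[1,4], I[2,2].
μ_θ-semistable layers: μ^(1)=11; μ^(2)=8; μ^(3)=2; μ^(4)=-13

((0, 0, 0, 1); (0, 3, 0, 0); (0, 1, 1, 0); (3, 0, 0, 0))


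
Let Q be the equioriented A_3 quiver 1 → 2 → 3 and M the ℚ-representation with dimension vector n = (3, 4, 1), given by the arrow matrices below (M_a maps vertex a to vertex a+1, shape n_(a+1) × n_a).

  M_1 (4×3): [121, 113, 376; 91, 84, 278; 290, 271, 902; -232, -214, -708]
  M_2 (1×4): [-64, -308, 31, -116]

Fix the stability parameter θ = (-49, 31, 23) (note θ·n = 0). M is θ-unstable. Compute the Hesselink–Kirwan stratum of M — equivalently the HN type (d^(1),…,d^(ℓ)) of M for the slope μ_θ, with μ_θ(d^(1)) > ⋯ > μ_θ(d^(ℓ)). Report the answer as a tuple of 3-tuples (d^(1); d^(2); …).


Interval decomposition of M: I[1,1], I[1,2], I[1,3], I[2,2]^2.
HN type (ℓ=3): μ^(1)=31; μ^(2)=27; μ^(3)=-49

((0, 3, 0); (0, 1, 1); (3, 0, 0))


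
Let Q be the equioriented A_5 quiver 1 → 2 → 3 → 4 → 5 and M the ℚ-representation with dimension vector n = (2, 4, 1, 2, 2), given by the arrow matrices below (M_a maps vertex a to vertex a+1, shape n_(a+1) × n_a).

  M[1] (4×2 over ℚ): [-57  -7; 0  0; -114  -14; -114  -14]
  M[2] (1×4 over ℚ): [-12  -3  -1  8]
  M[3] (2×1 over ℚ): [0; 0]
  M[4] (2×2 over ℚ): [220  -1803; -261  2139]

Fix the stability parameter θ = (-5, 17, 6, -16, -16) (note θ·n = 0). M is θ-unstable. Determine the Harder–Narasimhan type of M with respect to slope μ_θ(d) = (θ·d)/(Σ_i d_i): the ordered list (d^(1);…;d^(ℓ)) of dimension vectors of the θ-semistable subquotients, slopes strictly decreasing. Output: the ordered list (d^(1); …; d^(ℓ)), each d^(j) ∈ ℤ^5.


Via rank(M_{q-1}∘⋯∘M_p): M ≅ I[1,1], I[1,3], I[2,2]^3, I[4,5]^2.
μ_θ-semistable layers: μ^(1)=17; μ^(2)=23/2; μ^(3)=-5; μ^(4)=-16

((0, 3, 0, 0, 0); (0, 1, 1, 0, 0); (2, 0, 0, 0, 0); (0, 0, 0, 2, 2))


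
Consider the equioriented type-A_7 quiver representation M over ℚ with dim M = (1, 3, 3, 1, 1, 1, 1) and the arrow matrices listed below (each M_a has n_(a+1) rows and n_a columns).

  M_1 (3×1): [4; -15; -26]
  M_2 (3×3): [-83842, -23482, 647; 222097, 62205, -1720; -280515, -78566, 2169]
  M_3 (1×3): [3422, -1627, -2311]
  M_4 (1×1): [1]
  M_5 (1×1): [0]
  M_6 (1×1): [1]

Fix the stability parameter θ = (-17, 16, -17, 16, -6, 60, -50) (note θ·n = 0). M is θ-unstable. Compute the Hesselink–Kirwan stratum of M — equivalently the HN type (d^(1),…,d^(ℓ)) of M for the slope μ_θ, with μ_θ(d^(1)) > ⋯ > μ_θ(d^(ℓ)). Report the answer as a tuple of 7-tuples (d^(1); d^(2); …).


Via rank(M_{q-1}∘⋯∘M_p): M ≅ I[1,5], I[2,3]^2, I[6,7].
μ_θ-semistable layers: μ^(1)=5; μ^(2)=-1/2; μ^(3)=-17

((0, 0, 0, 1, 1, 1, 1); (0, 3, 3, 0, 0, 0, 0); (1, 0, 0, 0, 0, 0, 0))


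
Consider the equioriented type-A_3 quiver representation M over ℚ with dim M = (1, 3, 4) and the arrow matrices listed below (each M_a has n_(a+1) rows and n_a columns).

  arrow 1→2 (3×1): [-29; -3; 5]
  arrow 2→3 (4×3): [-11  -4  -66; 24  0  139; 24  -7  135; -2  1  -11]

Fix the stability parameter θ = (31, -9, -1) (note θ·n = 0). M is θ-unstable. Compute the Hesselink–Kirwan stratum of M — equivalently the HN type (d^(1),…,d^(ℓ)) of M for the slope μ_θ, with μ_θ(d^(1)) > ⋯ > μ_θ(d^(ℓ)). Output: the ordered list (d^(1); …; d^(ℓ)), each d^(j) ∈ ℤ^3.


Interval decomposition of M: I[1,3], I[2,3]^2, I[3,3].
HN type (ℓ=3): μ^(1)=7; μ^(2)=-1; μ^(3)=-9

((1, 1, 1); (0, 0, 3); (0, 2, 0))


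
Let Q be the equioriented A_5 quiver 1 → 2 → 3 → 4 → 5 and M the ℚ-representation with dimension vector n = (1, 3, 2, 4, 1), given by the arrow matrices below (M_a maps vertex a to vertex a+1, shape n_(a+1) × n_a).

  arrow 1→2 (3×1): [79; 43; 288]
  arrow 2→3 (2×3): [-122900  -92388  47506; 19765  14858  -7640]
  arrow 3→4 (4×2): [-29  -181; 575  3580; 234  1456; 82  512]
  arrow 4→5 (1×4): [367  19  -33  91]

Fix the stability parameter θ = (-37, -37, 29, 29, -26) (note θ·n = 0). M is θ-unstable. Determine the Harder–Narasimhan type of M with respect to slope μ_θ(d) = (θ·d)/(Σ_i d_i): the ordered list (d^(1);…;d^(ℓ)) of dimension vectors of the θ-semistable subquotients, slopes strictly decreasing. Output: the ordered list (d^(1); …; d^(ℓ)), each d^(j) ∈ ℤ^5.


Barcode: M ≅ I[1,5], I[2,2], I[2,4], I[4,4]^2. HN layers by μ_θ (3 steps, strictly decreasing):
  μ^(1)=29; μ^(2)=32/3; μ^(3)=-37

((0, 0, 1, 3, 0); (0, 0, 1, 1, 1); (1, 3, 0, 0, 0))


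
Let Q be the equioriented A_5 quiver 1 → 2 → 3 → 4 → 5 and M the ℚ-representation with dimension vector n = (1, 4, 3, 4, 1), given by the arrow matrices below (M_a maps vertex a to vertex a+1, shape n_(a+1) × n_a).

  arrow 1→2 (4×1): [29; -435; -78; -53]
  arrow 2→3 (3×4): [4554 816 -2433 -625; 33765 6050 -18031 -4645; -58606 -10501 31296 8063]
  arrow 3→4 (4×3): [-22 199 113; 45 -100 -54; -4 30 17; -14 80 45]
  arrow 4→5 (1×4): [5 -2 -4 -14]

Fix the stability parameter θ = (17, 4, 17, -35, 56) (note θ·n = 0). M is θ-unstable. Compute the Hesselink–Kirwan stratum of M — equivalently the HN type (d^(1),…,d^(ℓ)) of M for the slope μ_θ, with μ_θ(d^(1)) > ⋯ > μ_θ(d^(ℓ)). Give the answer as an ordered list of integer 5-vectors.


Barcode: M ≅ I[1,4], I[2,2], I[2,4], I[2,5], I[4,4]. HN layers by μ_θ (5 steps, strictly decreasing):
  μ^(1)=56; μ^(2)=4; μ^(3)=3/4; μ^(4)=-14/3; μ^(5)=-35

((0, 0, 0, 0, 1); (0, 1, 0, 0, 0); (1, 1, 1, 1, 0); (0, 2, 2, 2, 0); (0, 0, 0, 1, 0))


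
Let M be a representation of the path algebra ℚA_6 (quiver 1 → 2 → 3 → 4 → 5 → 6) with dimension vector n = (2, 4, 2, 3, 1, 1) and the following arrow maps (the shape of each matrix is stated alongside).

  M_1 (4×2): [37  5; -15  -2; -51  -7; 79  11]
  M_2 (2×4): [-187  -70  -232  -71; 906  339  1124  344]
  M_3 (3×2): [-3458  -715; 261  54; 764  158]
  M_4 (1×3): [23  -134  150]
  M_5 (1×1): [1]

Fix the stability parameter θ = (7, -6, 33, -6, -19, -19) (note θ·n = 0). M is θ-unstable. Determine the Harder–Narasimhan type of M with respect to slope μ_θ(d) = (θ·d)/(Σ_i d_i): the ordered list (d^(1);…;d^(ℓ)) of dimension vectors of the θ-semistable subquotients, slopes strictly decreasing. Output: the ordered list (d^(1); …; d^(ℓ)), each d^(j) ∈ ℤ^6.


Barcode: M ≅ I[1,2], I[1,6], I[2,2], I[2,4], I[4,4]. HN layers by μ_θ (4 steps, strictly decreasing):
  μ^(1)=27/2; μ^(2)=1/2; μ^(3)=-5/3; μ^(4)=-6

((0, 0, 1, 1, 0, 0); (1, 1, 0, 0, 0, 0); (1, 1, 1, 1, 1, 1); (0, 2, 0, 1, 0, 0))


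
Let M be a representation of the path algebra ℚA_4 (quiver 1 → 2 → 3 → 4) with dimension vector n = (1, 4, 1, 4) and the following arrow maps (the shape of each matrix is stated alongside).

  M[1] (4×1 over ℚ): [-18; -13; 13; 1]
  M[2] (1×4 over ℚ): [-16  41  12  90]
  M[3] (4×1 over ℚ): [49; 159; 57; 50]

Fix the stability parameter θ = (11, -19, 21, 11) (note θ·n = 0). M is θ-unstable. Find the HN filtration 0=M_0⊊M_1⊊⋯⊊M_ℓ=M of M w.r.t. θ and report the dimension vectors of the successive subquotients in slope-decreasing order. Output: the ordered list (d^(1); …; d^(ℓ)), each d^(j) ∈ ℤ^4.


Via rank(M_{q-1}∘⋯∘M_p): M ≅ I[1,4], I[2,2]^3, I[4,4]^3.
μ_θ-semistable layers: μ^(1)=16; μ^(2)=11; μ^(3)=-4; μ^(4)=-19

((0, 0, 1, 1); (0, 0, 0, 3); (1, 1, 0, 0); (0, 3, 0, 0))


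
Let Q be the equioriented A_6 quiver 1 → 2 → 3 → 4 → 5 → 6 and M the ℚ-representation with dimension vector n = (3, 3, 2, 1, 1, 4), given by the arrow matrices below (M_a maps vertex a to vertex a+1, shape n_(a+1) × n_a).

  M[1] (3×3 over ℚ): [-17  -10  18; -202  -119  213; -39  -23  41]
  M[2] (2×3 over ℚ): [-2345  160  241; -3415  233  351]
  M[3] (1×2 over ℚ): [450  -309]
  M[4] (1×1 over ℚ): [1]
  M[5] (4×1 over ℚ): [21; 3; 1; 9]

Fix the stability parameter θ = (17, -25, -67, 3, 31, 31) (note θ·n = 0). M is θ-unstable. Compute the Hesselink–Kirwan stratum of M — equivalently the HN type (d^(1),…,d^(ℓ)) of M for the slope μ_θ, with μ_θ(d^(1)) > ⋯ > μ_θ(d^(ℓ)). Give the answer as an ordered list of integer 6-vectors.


Barcode: M ≅ I[1,1], I[1,2], I[1,3], I[2,6], I[6,6]^3. HN layers by μ_θ (6 steps, strictly decreasing):
  μ^(1)=31; μ^(2)=17; μ^(3)=3; μ^(4)=-4; μ^(5)=-25; μ^(6)=-46

((0, 0, 0, 0, 1, 4); (1, 0, 0, 0, 0, 0); (0, 0, 0, 1, 0, 0); (1, 1, 0, 0, 0, 0); (1, 1, 1, 0, 0, 0); (0, 1, 1, 0, 0, 0))


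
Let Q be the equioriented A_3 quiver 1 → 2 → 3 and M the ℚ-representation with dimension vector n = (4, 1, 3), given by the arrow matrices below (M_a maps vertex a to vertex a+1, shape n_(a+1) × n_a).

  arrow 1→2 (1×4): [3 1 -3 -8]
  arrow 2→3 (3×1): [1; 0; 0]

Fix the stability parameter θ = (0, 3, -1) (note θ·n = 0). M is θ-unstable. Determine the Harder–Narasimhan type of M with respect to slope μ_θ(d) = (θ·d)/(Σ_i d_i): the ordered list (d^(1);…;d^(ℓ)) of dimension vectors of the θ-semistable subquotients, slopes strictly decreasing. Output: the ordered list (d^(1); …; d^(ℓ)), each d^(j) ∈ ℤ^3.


Via rank(M_{q-1}∘⋯∘M_p): M ≅ I[1,1]^3, I[1,3], I[3,3]^2.
μ_θ-semistable layers: μ^(1)=1; μ^(2)=0; μ^(3)=-1

((0, 1, 1); (4, 0, 0); (0, 0, 2))


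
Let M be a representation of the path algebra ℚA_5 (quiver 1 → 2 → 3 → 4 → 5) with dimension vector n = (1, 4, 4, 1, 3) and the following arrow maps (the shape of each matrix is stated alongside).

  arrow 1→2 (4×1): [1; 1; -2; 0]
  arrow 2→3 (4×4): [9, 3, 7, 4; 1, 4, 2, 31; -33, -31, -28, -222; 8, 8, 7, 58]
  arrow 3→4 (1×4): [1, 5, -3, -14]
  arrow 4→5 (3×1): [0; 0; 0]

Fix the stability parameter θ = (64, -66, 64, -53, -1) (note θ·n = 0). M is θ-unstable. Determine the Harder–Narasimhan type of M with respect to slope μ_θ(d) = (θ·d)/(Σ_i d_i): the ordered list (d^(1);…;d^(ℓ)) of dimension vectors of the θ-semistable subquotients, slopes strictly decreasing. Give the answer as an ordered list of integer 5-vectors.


Barcode: M ≅ I[1,4], I[2,3]^3, I[5,5]^3. HN layers by μ_θ (4 steps, strictly decreasing):
  μ^(1)=64; μ^(2)=11/2; μ^(3)=-1; μ^(4)=-66

((0, 0, 3, 0, 0); (0, 0, 1, 1, 0); (1, 1, 0, 0, 3); (0, 3, 0, 0, 0))


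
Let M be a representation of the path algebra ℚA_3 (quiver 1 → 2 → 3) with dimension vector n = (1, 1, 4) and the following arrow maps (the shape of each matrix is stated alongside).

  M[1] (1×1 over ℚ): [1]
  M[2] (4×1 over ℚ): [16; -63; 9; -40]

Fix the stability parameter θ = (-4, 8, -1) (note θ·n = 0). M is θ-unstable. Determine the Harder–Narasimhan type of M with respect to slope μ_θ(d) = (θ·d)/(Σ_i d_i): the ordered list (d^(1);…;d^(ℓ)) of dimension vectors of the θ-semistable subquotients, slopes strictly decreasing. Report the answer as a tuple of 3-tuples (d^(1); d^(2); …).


Interval decomposition of M: I[1,3], I[3,3]^3.
HN type (ℓ=3): μ^(1)=7/2; μ^(2)=-1; μ^(3)=-4

((0, 1, 1); (0, 0, 3); (1, 0, 0))


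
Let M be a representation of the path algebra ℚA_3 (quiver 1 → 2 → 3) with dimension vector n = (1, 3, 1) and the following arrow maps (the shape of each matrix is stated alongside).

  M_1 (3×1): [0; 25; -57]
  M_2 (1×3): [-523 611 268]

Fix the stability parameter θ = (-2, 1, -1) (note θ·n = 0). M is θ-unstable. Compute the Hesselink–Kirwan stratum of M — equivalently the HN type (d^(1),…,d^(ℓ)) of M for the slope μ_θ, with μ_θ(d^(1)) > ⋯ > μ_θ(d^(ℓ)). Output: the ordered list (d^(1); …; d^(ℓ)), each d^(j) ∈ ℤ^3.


Interval decomposition of M: I[1,3], I[2,2]^2.
HN type (ℓ=3): μ^(1)=1; μ^(2)=0; μ^(3)=-2

((0, 2, 0); (0, 1, 1); (1, 0, 0))


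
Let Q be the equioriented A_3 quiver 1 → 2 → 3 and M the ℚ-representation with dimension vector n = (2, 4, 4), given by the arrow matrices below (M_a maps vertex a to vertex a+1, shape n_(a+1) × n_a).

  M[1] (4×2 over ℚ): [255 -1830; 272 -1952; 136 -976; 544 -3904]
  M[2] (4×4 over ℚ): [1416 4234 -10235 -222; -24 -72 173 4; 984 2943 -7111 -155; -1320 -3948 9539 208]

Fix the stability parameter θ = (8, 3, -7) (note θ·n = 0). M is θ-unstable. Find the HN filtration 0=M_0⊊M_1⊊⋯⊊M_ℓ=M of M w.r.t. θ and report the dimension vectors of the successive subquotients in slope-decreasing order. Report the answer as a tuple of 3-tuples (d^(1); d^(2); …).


Barcode: M ≅ I[1,1], I[1,2], I[2,2], I[2,3]^2, I[3,3]^2. HN layers by μ_θ (5 steps, strictly decreasing):
  μ^(1)=8; μ^(2)=11/2; μ^(3)=3; μ^(4)=-2; μ^(5)=-7

((1, 0, 0); (1, 1, 0); (0, 1, 0); (0, 2, 2); (0, 0, 2))


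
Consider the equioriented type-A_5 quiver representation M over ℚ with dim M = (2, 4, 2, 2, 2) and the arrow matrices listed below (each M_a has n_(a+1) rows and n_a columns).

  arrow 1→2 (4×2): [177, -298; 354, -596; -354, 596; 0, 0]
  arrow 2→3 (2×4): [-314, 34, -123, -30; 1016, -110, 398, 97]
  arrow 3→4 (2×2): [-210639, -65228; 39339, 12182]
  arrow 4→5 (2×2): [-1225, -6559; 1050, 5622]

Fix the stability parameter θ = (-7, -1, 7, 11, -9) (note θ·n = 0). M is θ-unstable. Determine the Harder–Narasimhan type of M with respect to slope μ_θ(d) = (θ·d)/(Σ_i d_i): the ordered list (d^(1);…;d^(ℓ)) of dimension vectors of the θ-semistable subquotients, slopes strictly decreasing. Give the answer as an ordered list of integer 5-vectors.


Interval decomposition of M: I[1,1], I[1,2], I[2,2], I[2,4], I[2,5], I[5,5].
HN type (ℓ=6): μ^(1)=11; μ^(2)=7; μ^(3)=3; μ^(4)=-1; μ^(5)=-7; μ^(6)=-9

((0, 0, 0, 1, 0); (0, 0, 1, 0, 0); (0, 0, 1, 1, 1); (0, 4, 0, 0, 0); (2, 0, 0, 0, 0); (0, 0, 0, 0, 1))


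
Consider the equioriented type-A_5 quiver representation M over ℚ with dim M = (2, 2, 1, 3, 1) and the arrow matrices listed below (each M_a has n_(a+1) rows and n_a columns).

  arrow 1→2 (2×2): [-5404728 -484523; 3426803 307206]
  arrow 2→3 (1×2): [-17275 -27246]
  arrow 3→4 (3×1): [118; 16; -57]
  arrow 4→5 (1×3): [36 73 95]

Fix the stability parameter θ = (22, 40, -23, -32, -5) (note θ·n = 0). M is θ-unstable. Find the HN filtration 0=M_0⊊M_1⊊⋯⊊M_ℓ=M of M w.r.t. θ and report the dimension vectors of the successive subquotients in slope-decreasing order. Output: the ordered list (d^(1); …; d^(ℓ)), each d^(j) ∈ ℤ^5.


Interval decomposition of M: I[1,2], I[1,5], I[4,4]^2.
HN type (ℓ=4): μ^(1)=40; μ^(2)=22; μ^(3)=2/5; μ^(4)=-32

((0, 1, 0, 0, 0); (1, 0, 0, 0, 0); (1, 1, 1, 1, 1); (0, 0, 0, 2, 0))


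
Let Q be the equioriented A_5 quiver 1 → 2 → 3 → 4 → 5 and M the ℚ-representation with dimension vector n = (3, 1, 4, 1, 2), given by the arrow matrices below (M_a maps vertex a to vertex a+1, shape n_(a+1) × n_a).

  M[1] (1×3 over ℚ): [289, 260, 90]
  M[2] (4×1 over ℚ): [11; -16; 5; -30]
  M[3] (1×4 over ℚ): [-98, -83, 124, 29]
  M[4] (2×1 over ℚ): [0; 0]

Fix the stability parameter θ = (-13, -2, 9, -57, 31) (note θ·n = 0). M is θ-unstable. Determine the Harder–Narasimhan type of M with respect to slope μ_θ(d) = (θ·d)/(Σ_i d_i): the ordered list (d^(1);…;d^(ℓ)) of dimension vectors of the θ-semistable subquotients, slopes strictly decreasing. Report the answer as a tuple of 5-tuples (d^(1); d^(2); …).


Interval decomposition of M: I[1,1]^2, I[1,3], I[3,3]^2, I[3,4], I[5,5]^2.
HN type (ℓ=5): μ^(1)=31; μ^(2)=9; μ^(3)=-2; μ^(4)=-13; μ^(5)=-24

((0, 0, 0, 0, 2); (0, 0, 3, 0, 0); (0, 1, 0, 0, 0); (3, 0, 0, 0, 0); (0, 0, 1, 1, 0))


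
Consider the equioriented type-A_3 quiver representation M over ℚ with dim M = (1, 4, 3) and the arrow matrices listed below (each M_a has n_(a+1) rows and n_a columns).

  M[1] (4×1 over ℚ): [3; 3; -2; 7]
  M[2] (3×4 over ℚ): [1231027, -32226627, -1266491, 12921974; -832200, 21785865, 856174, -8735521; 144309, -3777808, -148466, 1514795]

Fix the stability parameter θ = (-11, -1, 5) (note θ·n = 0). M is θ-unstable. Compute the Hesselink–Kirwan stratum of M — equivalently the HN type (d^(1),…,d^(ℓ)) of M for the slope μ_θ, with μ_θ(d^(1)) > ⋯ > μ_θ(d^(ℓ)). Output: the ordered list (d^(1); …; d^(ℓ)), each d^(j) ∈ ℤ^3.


Barcode: M ≅ I[1,2], I[2,3]^3. HN layers by μ_θ (3 steps, strictly decreasing):
  μ^(1)=5; μ^(2)=-1; μ^(3)=-11

((0, 0, 3); (0, 4, 0); (1, 0, 0))


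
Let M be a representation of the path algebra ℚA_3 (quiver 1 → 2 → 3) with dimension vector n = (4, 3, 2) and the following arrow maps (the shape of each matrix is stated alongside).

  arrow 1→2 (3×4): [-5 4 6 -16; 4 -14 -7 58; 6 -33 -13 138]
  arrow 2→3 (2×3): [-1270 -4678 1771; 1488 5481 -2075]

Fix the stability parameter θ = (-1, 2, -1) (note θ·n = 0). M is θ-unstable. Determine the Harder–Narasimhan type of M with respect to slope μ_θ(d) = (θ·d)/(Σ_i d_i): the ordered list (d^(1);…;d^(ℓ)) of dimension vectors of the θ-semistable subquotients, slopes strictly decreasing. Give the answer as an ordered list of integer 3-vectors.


Barcode: M ≅ I[1,1], I[1,2], I[1,3]^2. HN layers by μ_θ (3 steps, strictly decreasing):
  μ^(1)=2; μ^(2)=1/2; μ^(3)=-1

((0, 1, 0); (0, 2, 2); (4, 0, 0))


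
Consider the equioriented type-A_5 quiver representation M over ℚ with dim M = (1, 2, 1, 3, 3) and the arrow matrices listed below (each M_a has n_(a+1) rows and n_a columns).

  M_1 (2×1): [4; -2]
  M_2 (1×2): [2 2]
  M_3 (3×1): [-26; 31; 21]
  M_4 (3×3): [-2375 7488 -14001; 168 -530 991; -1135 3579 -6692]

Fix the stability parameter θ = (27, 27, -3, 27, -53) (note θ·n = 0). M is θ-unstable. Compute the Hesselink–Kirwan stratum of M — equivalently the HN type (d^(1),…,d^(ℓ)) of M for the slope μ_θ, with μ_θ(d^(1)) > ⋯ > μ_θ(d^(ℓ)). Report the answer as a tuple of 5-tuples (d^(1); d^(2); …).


Interval decomposition of M: I[1,5], I[2,2], I[4,5]^2.
HN type (ℓ=3): μ^(1)=27; μ^(2)=5; μ^(3)=-13

((0, 1, 0, 0, 0); (1, 1, 1, 1, 1); (0, 0, 0, 2, 2))


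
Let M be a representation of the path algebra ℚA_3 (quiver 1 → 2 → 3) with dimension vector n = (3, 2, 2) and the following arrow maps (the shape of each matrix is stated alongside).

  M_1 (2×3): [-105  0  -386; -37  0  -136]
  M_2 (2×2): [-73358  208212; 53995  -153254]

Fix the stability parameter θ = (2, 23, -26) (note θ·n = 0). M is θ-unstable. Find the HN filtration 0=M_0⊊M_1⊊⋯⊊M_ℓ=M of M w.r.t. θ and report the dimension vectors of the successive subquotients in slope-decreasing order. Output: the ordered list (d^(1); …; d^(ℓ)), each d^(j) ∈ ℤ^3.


Interval decomposition of M: I[1,1], I[1,3]^2.
HN type (ℓ=2): μ^(1)=2; μ^(2)=-1/3

((1, 0, 0); (2, 2, 2))


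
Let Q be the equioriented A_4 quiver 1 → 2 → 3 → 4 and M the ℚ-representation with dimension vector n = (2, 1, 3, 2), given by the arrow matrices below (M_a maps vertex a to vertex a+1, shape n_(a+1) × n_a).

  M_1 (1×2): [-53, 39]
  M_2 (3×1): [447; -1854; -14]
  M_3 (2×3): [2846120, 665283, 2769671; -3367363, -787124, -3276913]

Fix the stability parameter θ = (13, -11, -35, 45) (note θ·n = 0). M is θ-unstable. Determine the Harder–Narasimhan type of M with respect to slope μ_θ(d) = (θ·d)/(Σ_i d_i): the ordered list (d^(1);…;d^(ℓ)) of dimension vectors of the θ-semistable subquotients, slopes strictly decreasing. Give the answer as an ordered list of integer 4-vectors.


Barcode: M ≅ I[1,1], I[1,4], I[3,3], I[3,4]. HN layers by μ_θ (4 steps, strictly decreasing):
  μ^(1)=45; μ^(2)=13; μ^(3)=-11; μ^(4)=-35

((0, 0, 0, 2); (1, 0, 0, 0); (1, 1, 1, 0); (0, 0, 2, 0))


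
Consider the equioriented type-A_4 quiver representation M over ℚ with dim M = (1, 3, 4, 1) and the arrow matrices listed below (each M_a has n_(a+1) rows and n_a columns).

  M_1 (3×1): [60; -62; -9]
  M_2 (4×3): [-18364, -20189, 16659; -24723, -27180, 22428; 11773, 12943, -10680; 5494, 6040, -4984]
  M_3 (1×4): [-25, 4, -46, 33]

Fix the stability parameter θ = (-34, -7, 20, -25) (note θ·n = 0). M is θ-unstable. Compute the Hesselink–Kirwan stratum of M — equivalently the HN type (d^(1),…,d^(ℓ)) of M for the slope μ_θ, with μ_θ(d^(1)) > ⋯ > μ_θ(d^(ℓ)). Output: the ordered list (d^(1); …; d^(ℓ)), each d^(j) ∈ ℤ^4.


Via rank(M_{q-1}∘⋯∘M_p): M ≅ I[1,4], I[2,3]^2, I[3,3].
μ_θ-semistable layers: μ^(1)=20; μ^(2)=-5/2; μ^(3)=-7; μ^(4)=-34

((0, 0, 3, 0); (0, 0, 1, 1); (0, 3, 0, 0); (1, 0, 0, 0))


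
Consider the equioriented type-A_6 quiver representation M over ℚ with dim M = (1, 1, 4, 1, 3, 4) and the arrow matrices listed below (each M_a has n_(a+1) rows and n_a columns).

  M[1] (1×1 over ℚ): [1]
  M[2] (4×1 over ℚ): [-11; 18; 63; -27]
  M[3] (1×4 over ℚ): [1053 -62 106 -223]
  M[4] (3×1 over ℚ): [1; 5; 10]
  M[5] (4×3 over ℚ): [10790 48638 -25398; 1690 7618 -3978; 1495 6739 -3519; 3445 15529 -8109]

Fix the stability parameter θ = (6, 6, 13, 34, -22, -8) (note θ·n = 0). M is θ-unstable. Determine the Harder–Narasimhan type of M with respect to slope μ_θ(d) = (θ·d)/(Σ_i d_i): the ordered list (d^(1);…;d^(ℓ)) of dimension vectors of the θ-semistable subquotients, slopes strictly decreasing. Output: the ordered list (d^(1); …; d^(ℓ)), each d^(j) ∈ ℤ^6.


Interval decomposition of M: I[1,3], I[3,3]^2, I[3,5], I[5,5], I[5,6], I[6,6]^3.
HN type (ℓ=5): μ^(1)=13; μ^(2)=25/3; μ^(3)=6; μ^(4)=-8; μ^(5)=-22

((0, 0, 3, 0, 0, 0); (0, 0, 1, 1, 1, 0); (1, 1, 0, 0, 0, 0); (0, 0, 0, 0, 0, 4); (0, 0, 0, 0, 2, 0))


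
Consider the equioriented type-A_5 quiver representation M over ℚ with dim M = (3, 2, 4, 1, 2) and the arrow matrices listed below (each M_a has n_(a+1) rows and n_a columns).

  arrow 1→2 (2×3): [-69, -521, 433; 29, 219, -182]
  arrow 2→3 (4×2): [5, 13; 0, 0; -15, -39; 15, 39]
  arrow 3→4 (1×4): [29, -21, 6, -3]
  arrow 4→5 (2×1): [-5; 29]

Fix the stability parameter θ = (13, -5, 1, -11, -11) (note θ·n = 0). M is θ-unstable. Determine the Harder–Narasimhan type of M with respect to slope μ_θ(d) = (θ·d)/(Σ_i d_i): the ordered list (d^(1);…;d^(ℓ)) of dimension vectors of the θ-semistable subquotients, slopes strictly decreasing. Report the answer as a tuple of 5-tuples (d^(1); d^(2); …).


Interval decomposition of M: I[1,1], I[1,2], I[1,5], I[3,3]^3, I[5,5].
HN type (ℓ=5): μ^(1)=13; μ^(2)=4; μ^(3)=1; μ^(4)=-13/5; μ^(5)=-11

((1, 0, 0, 0, 0); (1, 1, 0, 0, 0); (0, 0, 3, 0, 0); (1, 1, 1, 1, 1); (0, 0, 0, 0, 1))


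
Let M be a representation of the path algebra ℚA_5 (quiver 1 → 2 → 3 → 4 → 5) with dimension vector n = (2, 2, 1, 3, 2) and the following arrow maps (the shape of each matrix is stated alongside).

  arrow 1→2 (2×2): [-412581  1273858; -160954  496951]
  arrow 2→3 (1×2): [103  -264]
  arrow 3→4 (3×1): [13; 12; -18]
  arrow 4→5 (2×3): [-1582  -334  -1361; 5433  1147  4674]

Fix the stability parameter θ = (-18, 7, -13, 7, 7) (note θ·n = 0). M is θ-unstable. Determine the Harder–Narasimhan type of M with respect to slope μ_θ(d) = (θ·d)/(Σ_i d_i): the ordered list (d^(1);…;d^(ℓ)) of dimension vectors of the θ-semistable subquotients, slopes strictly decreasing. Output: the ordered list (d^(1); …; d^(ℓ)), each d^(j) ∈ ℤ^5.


Via rank(M_{q-1}∘⋯∘M_p): M ≅ I[1,2], I[1,5], I[4,4], I[4,5].
μ_θ-semistable layers: μ^(1)=7; μ^(2)=-3; μ^(3)=-18

((0, 1, 0, 3, 2); (0, 1, 1, 0, 0); (2, 0, 0, 0, 0))


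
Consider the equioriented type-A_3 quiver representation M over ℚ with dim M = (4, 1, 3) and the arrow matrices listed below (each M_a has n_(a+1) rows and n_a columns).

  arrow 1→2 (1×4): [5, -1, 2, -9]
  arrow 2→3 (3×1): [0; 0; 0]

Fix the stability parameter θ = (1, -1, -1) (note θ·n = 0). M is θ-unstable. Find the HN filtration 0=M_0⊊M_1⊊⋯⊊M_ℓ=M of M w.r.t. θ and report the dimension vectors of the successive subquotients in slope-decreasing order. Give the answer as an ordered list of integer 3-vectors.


Interval decomposition of M: I[1,1]^3, I[1,2], I[3,3]^3.
HN type (ℓ=3): μ^(1)=1; μ^(2)=0; μ^(3)=-1

((3, 0, 0); (1, 1, 0); (0, 0, 3))


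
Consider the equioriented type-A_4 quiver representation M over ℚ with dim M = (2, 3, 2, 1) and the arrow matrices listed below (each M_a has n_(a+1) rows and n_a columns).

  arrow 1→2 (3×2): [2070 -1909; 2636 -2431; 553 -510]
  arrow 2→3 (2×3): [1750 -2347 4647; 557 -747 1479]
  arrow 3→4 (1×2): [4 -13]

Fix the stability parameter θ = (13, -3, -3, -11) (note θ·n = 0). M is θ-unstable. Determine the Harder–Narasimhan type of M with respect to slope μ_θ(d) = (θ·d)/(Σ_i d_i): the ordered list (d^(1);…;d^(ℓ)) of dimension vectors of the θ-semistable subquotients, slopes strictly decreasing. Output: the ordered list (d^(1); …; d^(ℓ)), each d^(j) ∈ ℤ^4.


Barcode: M ≅ I[1,3], I[1,4], I[2,2]. HN layers by μ_θ (3 steps, strictly decreasing):
  μ^(1)=7/3; μ^(2)=-1; μ^(3)=-3

((1, 1, 1, 0); (1, 1, 1, 1); (0, 1, 0, 0))


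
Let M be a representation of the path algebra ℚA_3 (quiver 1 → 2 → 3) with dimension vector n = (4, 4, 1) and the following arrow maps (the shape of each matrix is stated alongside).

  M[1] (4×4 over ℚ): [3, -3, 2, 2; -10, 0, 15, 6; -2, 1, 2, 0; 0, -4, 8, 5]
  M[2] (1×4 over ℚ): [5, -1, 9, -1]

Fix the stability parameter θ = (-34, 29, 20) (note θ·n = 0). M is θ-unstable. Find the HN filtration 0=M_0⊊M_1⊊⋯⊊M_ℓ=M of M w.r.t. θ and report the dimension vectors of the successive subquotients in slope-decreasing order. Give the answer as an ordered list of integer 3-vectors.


Via rank(M_{q-1}∘⋯∘M_p): M ≅ I[1,2]^3, I[1,3].
μ_θ-semistable layers: μ^(1)=29; μ^(2)=49/2; μ^(3)=-34

((0, 3, 0); (0, 1, 1); (4, 0, 0))


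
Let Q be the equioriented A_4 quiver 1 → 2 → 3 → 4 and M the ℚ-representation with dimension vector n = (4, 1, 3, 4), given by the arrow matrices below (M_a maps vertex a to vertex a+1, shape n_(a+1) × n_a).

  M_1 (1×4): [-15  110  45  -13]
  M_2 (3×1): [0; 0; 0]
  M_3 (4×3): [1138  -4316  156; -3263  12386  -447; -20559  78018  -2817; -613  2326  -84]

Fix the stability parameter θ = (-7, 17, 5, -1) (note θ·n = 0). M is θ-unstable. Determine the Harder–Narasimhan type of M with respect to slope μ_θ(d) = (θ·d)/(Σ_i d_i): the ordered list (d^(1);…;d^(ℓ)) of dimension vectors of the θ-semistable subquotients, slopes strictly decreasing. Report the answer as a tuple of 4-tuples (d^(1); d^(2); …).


Via rank(M_{q-1}∘⋯∘M_p): M ≅ I[1,1]^3, I[1,2], I[3,3], I[3,4]^2, I[4,4]^2.
μ_θ-semistable layers: μ^(1)=17; μ^(2)=5; μ^(3)=2; μ^(4)=-1; μ^(5)=-7

((0, 1, 0, 0); (0, 0, 1, 0); (0, 0, 2, 2); (0, 0, 0, 2); (4, 0, 0, 0))


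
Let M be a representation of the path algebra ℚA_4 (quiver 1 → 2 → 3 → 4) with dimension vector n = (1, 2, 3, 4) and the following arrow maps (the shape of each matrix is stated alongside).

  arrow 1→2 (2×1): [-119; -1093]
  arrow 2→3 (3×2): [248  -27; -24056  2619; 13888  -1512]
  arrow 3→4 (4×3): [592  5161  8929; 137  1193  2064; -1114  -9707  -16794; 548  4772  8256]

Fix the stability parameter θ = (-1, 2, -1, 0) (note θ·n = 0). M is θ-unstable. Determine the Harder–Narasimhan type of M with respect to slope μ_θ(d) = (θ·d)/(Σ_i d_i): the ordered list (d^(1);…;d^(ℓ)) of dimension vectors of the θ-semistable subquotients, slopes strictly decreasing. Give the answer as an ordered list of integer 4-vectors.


Barcode: M ≅ I[1,4], I[2,2], I[3,4]^2, I[4,4]. HN layers by μ_θ (4 steps, strictly decreasing):
  μ^(1)=2; μ^(2)=1/3; μ^(3)=0; μ^(4)=-1

((0, 1, 0, 0); (0, 1, 1, 1); (0, 0, 0, 3); (1, 0, 2, 0))


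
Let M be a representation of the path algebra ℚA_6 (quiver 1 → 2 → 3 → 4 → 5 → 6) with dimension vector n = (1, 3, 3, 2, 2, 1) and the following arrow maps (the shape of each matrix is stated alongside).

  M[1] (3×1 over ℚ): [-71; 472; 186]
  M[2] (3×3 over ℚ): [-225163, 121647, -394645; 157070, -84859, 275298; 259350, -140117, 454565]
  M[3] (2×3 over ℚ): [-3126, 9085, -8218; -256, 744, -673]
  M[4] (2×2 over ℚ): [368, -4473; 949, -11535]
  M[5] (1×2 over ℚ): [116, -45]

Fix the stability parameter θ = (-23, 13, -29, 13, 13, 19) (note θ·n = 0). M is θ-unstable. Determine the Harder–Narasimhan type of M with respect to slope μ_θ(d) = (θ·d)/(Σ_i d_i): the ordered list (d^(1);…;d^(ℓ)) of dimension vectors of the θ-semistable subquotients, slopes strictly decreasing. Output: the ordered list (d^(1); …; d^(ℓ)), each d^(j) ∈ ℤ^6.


Barcode: M ≅ I[1,3], I[2,5], I[2,6]. HN layers by μ_θ (4 steps, strictly decreasing):
  μ^(1)=19; μ^(2)=13; μ^(3)=-8; μ^(4)=-23

((0, 0, 0, 0, 0, 1); (0, 0, 0, 2, 2, 0); (0, 3, 3, 0, 0, 0); (1, 0, 0, 0, 0, 0))


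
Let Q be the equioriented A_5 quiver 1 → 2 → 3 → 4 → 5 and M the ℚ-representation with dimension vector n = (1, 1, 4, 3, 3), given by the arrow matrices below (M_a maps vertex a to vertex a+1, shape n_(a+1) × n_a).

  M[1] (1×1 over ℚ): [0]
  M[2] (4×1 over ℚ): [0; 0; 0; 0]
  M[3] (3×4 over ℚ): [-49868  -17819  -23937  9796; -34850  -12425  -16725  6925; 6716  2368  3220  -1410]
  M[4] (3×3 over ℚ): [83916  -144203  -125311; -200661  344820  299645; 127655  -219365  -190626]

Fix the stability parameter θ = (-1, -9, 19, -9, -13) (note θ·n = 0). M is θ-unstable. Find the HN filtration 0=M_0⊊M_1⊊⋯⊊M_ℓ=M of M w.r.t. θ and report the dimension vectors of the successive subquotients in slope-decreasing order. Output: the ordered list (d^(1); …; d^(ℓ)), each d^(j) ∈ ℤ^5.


Interval decomposition of M: I[1,1], I[2,2], I[3,3]^2, I[3,5]^2, I[4,5].
HN type (ℓ=4): μ^(1)=19; μ^(2)=-1; μ^(3)=-9; μ^(4)=-11

((0, 0, 2, 0, 0); (1, 0, 2, 2, 2); (0, 1, 0, 0, 0); (0, 0, 0, 1, 1))


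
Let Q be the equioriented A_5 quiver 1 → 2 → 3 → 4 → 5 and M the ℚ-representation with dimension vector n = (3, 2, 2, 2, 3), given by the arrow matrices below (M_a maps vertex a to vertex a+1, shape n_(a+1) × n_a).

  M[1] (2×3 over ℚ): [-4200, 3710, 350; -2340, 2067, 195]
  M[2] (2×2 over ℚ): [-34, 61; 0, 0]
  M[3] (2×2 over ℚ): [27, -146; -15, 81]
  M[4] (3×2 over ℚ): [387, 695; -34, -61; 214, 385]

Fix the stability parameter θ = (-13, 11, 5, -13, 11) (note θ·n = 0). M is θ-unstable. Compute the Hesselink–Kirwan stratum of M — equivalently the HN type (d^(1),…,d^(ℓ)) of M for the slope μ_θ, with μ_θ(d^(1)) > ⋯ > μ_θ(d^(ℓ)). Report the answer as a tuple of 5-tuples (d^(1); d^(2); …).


Barcode: M ≅ I[1,1]^2, I[1,5], I[2,2], I[3,5], I[5,5]. HN layers by μ_θ (4 steps, strictly decreasing):
  μ^(1)=11; μ^(2)=1; μ^(3)=-4; μ^(4)=-13

((0, 1, 0, 0, 3); (0, 1, 1, 1, 0); (0, 0, 1, 1, 0); (3, 0, 0, 0, 0))


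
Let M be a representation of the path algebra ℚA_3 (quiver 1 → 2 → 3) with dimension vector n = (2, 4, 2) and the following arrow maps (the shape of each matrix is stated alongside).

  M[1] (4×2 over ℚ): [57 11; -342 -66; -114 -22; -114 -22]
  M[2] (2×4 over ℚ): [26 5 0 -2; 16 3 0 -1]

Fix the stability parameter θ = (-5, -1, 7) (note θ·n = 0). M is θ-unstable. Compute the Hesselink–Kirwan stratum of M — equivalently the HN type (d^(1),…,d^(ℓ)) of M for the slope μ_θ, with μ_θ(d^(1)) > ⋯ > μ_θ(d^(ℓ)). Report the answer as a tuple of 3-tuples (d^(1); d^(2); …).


Via rank(M_{q-1}∘⋯∘M_p): M ≅ I[1,1], I[1,2], I[2,2], I[2,3]^2.
μ_θ-semistable layers: μ^(1)=7; μ^(2)=-1; μ^(3)=-5

((0, 0, 2); (0, 4, 0); (2, 0, 0))
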